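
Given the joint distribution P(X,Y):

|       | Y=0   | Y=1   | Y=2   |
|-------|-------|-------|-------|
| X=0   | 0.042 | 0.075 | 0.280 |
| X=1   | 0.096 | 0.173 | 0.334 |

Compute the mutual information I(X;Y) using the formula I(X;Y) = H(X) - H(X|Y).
0.0170 bits

I(X;Y) = H(X) - H(X|Y)

Marginal of X (row sums):
  P(X=0) = 0.042 + 0.075 + 0.280 = 0.397
  P(X=1) = 0.096 + 0.173 + 0.334 = 0.603
H(X) = -[0.397·log₂(0.397) + 0.603·log₂(0.603)]
  = 0.5291 + 0.4401 = 0.9692 bits

Marginal of Y (column sums):
  P(Y=0) = 0.042 + 0.096 = 0.138
  P(Y=1) = 0.075 + 0.173 = 0.248
  P(Y=2) = 0.280 + 0.334 = 0.614
H(X|Y) = Σ_y P(y)·H(X|Y=y):
  Y=0: P(Y=0) = 0.138, P(X|Y=0) = (7/23, 16/23) → H(X|Y=0) = 0.8865
  Y=1: P(Y=1) = 0.248, P(X|Y=1) = (75/248, 173/248) → H(X|Y=1) = 0.8842
  Y=2: P(Y=2) = 0.614, P(X|Y=2) = (140/307, 167/307) → H(X|Y=2) = 0.9944
H(X|Y) = 0.138·0.8865 + 0.248·0.8842 + 0.614·0.9944 = 0.9522 bits

I(X;Y) = H(X) - H(X|Y) = 0.9692 - 0.9522 = 0.0170 bits

Cross-check via I(X;Y) = H(X) + H(Y) - H(X,Y): computing H(Y) from the column sums and H(X,Y) from the 6 cells in the same way gives H(Y) = 1.3252 bits and H(X,Y) = 2.2774 bits, so
I(X;Y) = 0.9692 + 1.3252 - 2.2774 = 0.0170 bits ✓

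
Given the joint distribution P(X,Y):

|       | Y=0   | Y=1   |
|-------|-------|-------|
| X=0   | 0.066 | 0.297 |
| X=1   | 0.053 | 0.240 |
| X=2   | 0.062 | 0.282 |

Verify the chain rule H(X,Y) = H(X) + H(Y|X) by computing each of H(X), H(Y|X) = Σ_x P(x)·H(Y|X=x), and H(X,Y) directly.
H(X) = 1.5792 bits, H(Y|X) = 0.6823 bits, H(X,Y) = 2.2615 bits

Marginal of X (row sums):
  P(X=0) = 0.066 + 0.297 = 0.363
  P(X=1) = 0.053 + 0.240 = 0.293
  P(X=2) = 0.062 + 0.282 = 0.344
H(X) = -[0.363·log₂(0.363) + 0.293·log₂(0.293) + 0.344·log₂(0.344)]
  = 0.53069 + 0.51891 + 0.52959 = 1.5792 bits

H(Y|X) = Σ_x P(x)·H(Y|X=x):
  X=0: P(X=0) = 0.363, P(Y|X=0) = (2/11, 9/11) → H(Y|X=0) = 0.68404
  X=1: P(X=1) = 0.293, P(Y|X=1) = (53/293, 240/293) → H(Y|X=1) = 0.68201
  X=2: P(X=2) = 0.344, P(Y|X=2) = (31/172, 141/172) → H(Y|X=2) = 0.68059
H(Y|X) = 0.363·0.68404 + 0.293·0.68201 + 0.344·0.68059 = 0.6823 bits

H(X,Y) = -Σ_{x,y} P(x,y) log₂ P(x,y). Per-cell terms -P(x,y)·log₂P(x,y):
  X=0: 0.25881, 0.52019
  X=1: 0.22461, 0.49413
  X=2: 0.24872, 0.51500
Sum of the 6 terms: H(X,Y) = 2.2615 bits

Chain rule check:
  H(X) + H(Y|X) = 1.5792 + 0.6823 = 2.2615 bits
  H(X,Y) = 2.2615 bits
✓ Chain rule verified.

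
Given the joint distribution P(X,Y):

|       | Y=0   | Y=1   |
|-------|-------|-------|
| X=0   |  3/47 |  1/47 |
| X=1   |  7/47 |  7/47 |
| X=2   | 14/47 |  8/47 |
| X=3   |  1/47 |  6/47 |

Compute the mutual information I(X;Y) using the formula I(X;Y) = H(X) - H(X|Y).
0.0994 bits

I(X;Y) = H(X) - H(X|Y)

Marginal of X (row sums):
  P(X=0) = 3/47 + 1/47 = 4/47
  P(X=1) = 7/47 + 7/47 = 14/47
  P(X=2) = 14/47 + 8/47 = 22/47
  P(X=3) = 1/47 + 6/47 = 7/47
H(X) = -[(4/47)·log₂(4/47) + (14/47)·log₂(14/47) + (22/47)·log₂(22/47) + (7/47)·log₂(7/47)]
  = 0.30252 + 0.52045 + 0.51263 + 0.40916 = 1.74476 bits

Marginal of Y (column sums):
  P(Y=0) = 3/47 + 7/47 + 14/47 + 1/47 = 25/47
  P(Y=1) = 1/47 + 7/47 + 8/47 + 6/47 = 22/47
H(X|Y) = Σ_y P(y)·H(X|Y=y):
  Y=0: P(Y=0) = 25/47, P(X|Y=0) = (3/25, 7/25, 14/25, 1/25) → H(X|Y=0) = 1.53548
  Y=1: P(Y=1) = 22/47, P(X|Y=1) = (1/22, 7/22, 4/11, 3/11) → H(X|Y=1) = 1.77028
H(X|Y) = (25/47)·1.53548 + (22/47)·1.77028 = 1.64539 bits

I(X;Y) = H(X) - H(X|Y) = 1.74476 - 1.64539 = 0.0994 bits

Cross-check via I(X;Y) = H(X) + H(Y) - H(X,Y): computing H(Y) from the column sums and H(X,Y) from the 8 cells in the same way gives H(Y) = 0.99706 bits and H(X,Y) = 2.64245 bits, so
I(X;Y) = 1.74476 + 0.99706 - 2.64245 = 0.0994 bits ✓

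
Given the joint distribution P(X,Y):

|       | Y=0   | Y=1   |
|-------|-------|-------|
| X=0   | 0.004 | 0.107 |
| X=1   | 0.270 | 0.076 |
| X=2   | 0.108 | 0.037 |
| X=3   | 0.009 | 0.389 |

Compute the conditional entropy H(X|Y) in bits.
1.3178 bits

H(X|Y) = H(X,Y) - H(Y)

H(X,Y) = -Σ_{x,y} P(x,y) log₂ P(x,y). Per-cell terms -P(x,y)·log₂P(x,y):
  X=0: 0.03186, 0.34500
  X=1: 0.51002, 0.28256
  X=2: 0.34678, 0.17598
  X=3: 0.06116, 0.52988
Sum of the 8 terms: H(X,Y) = 2.2832 bits

Marginal of Y (column sums):
  P(Y=0) = 0.004 + 0.270 + 0.108 + 0.009 = 0.391
  P(Y=1) = 0.107 + 0.076 + 0.037 + 0.389 = 0.609
H(Y) = -[0.391·log₂(0.391) + 0.609·log₂(0.609)]
  = 0.52971 + 0.43573 = 0.9654 bits

H(X|Y) = H(X,Y) - H(Y) = 2.2832 - 0.9654 = 1.3178 bits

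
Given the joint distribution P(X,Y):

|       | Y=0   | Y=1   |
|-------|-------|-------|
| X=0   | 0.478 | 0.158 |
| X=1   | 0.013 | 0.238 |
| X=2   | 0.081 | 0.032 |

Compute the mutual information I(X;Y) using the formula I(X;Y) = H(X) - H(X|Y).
0.2997 bits

I(X;Y) = H(X) - H(X|Y)

Marginal of X (row sums):
  P(X=0) = 0.478 + 0.158 = 0.636
  P(X=1) = 0.013 + 0.238 = 0.251
  P(X=2) = 0.081 + 0.032 = 0.113
H(X) = -[0.636·log₂(0.636) + 0.251·log₂(0.251) + 0.113·log₂(0.113)]
  = 0.4152 + 0.5006 + 0.3555 = 1.2713 bits

Marginal of Y (column sums):
  P(Y=0) = 0.478 + 0.013 + 0.081 = 0.572
  P(Y=1) = 0.158 + 0.238 + 0.032 = 0.428
H(X|Y) = Σ_y P(y)·H(X|Y=y):
  Y=0: P(Y=0) = 0.572, P(X|Y=0) = (239/286, 1/44, 81/572) → H(X|Y=0) = 0.7399
  Y=1: P(Y=1) = 0.428, P(X|Y=1) = (79/214, 119/214, 8/107) → H(X|Y=1) = 1.2813
H(X|Y) = 0.572·0.7399 + 0.428·1.2813 = 0.9716 bits

I(X;Y) = H(X) - H(X|Y) = 1.2713 - 0.9716 = 0.2997 bits

Cross-check via I(X;Y) = H(X) + H(Y) - H(X,Y): computing H(Y) from the column sums and H(X,Y) from the 6 cells in the same way gives H(Y) = 0.9850 bits and H(X,Y) = 1.9566 bits, so
I(X;Y) = 1.2713 + 0.9850 - 1.9566 = 0.2997 bits ✓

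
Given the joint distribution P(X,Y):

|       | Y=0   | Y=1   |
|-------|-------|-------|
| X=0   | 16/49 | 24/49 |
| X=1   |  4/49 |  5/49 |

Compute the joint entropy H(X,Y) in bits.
1.6627 bits

H(X,Y) = -Σ_{x,y} P(x,y) log₂ P(x,y). Per-cell terms -P(x,y)·log₂P(x,y):
  X=0: 0.52725, 0.50437
  X=1: 0.29508, 0.33600
Sum of the 4 terms: H(X,Y) = 1.6627 bits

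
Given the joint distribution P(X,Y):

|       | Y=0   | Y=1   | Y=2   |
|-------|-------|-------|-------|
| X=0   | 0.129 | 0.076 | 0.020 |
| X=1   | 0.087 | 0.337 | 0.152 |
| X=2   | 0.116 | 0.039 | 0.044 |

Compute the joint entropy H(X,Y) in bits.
2.7663 bits

H(X,Y) = -Σ_{x,y} P(x,y) log₂ P(x,y). Per-cell terms -P(x,y)·log₂P(x,y):
  X=0: 0.3811, 0.2826, 0.1129
  X=1: 0.3065, 0.5288, 0.4131
  X=2: 0.3605, 0.1825, 0.1983
Sum of the 9 terms: H(X,Y) = 2.7663 bits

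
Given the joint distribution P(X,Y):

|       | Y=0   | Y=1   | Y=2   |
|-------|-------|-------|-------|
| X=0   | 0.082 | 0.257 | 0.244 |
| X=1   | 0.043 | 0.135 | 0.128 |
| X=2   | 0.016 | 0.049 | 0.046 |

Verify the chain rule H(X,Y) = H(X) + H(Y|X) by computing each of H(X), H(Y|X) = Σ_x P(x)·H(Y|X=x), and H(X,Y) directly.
H(X) = 1.3286 bits, H(Y|X) = 1.4454 bits, H(X,Y) = 2.7740 bits

Marginal of X (row sums):
  P(X=0) = 0.082 + 0.257 + 0.244 = 0.583
  P(X=1) = 0.043 + 0.135 + 0.128 = 0.306
  P(X=2) = 0.016 + 0.049 + 0.046 = 0.111
H(X) = -[0.583·log₂(0.583) + 0.306·log₂(0.306) + 0.111·log₂(0.111)]
  = 0.45383 + 0.52277 + 0.35202 = 1.3286 bits

H(Y|X) = Σ_x P(x)·H(Y|X=x):
  X=0: P(X=0) = 0.583, P(Y|X=0) = (82/583, 257/583, 244/583) → H(Y|X=0) = 1.44487
  X=1: P(X=1) = 0.306, P(Y|X=1) = (43/306, 15/34, 64/153) → H(Y|X=1) = 1.44464
  X=2: P(X=2) = 0.111, P(Y|X=2) = (16/111, 49/111, 46/111) → H(Y|X=2) = 1.45023
H(Y|X) = 0.583·1.44487 + 0.306·1.44464 + 0.111·1.45023 = 1.4454 bits

H(X,Y) = -Σ_{x,y} P(x,y) log₂ P(x,y). Per-cell terms -P(x,y)·log₂P(x,y):
  X=0: 0.29588, 0.50376, 0.49655
  X=1: 0.19520, 0.39001, 0.37962
  X=2: 0.09545, 0.21320, 0.20434
Sum of the 9 terms: H(X,Y) = 2.7740 bits

Chain rule check:
  H(X) + H(Y|X) = 1.3286 + 1.4454 = 2.7740 bits
  H(X,Y) = 2.7740 bits
✓ Chain rule verified.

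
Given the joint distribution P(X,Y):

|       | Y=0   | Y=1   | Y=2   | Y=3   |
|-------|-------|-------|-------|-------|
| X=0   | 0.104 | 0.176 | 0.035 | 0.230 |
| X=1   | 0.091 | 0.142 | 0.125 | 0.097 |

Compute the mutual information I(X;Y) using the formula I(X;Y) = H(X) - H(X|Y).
0.0763 bits

I(X;Y) = H(X) - H(X|Y)

Marginal of X (row sums):
  P(X=0) = 0.104 + 0.176 + 0.035 + 0.230 = 0.545
  P(X=1) = 0.091 + 0.142 + 0.125 + 0.097 = 0.455
H(X) = -[0.545·log₂(0.545) + 0.455·log₂(0.455)]
  = 0.4772 + 0.5169 = 0.9941 bits

Marginal of Y (column sums):
  P(Y=0) = 0.104 + 0.091 = 0.195
  P(Y=1) = 0.176 + 0.142 = 0.318
  P(Y=2) = 0.035 + 0.125 = 0.160
  P(Y=3) = 0.230 + 0.097 = 0.327
H(X|Y) = Σ_y P(y)·H(X|Y=y):
  Y=0: P(Y=0) = 0.195, P(X|Y=0) = (8/15, 7/15) → H(X|Y=0) = 0.9968
  Y=1: P(Y=1) = 0.318, P(X|Y=1) = (88/159, 71/159) → H(X|Y=1) = 0.9917
  Y=2: P(Y=2) = 0.160, P(X|Y=2) = (7/32, 25/32) → H(X|Y=2) = 0.7579
  Y=3: P(Y=3) = 0.327, P(X|Y=3) = (230/327, 97/327) → H(X|Y=3) = 0.8771
H(X|Y) = 0.195·0.9968 + 0.318·0.9917 + 0.160·0.7579 + 0.327·0.8771 = 0.9178 bits

I(X;Y) = H(X) - H(X|Y) = 0.9941 - 0.9178 = 0.0763 bits

Cross-check via I(X;Y) = H(X) + H(Y) - H(X,Y): computing H(Y) from the column sums and H(X,Y) from the 8 cells in the same way gives H(Y) = 1.9359 bits and H(X,Y) = 2.8537 bits, so
I(X;Y) = 0.9941 + 1.9359 - 2.8537 = 0.0763 bits ✓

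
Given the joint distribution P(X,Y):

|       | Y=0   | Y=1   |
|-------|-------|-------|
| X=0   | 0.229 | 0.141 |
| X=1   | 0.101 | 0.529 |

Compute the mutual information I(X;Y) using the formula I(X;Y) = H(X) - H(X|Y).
0.1601 bits

I(X;Y) = H(X) - H(X|Y)

Marginal of X (row sums):
  P(X=0) = 0.229 + 0.141 = 0.370
  P(X=1) = 0.101 + 0.529 = 0.630
H(X) = -[0.370·log₂(0.370) + 0.630·log₂(0.630)]
  = 0.53073 + 0.41994 = 0.9507 bits

Marginal of Y (column sums):
  P(Y=0) = 0.229 + 0.101 = 0.330
  P(Y=1) = 0.141 + 0.529 = 0.670
H(X|Y) = Σ_y P(y)·H(X|Y=y):
  Y=0: P(Y=0) = 0.330, P(X|Y=0) = (229/330, 101/330) → H(X|Y=0) = 0.88857
  Y=1: P(Y=1) = 0.670, P(X|Y=1) = (141/670, 529/670) → H(X|Y=1) = 0.74234
H(X|Y) = 0.330·0.88857 + 0.670·0.74234 = 0.7906 bits

I(X;Y) = H(X) - H(X|Y) = 0.9507 - 0.7906 = 0.1601 bits

Cross-check via I(X;Y) = H(X) + H(Y) - H(X,Y): computing H(Y) from the column sums and H(X,Y) from the 4 cells in the same way gives H(Y) = 0.9149 bits and H(X,Y) = 1.7055 bits, so
I(X;Y) = 0.9507 + 0.9149 - 1.7055 = 0.1601 bits ✓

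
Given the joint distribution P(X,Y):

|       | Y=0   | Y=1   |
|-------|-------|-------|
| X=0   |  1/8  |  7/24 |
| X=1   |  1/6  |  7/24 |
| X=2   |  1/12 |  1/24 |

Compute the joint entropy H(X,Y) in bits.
2.3326 bits

H(X,Y) = -Σ_{x,y} P(x,y) log₂ P(x,y). Per-cell terms -P(x,y)·log₂P(x,y):
  X=0: 0.37500, 0.51847
  X=1: 0.43083, 0.51847
  X=2: 0.29875, 0.19104
Sum of the 6 terms: H(X,Y) = 2.3326 bits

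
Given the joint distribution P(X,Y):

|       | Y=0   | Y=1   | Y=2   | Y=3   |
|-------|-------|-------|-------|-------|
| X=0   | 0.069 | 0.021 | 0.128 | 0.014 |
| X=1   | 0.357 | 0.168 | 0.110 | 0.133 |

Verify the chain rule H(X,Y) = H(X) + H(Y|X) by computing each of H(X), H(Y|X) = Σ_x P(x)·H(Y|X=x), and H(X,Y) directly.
H(X) = 0.7815 bits, H(Y|X) = 1.7678 bits, H(X,Y) = 2.5493 bits

Marginal of X (row sums):
  P(X=0) = 0.069 + 0.021 + 0.128 + 0.014 = 0.232
  P(X=1) = 0.357 + 0.168 + 0.110 + 0.133 = 0.768
H(X) = -[0.232·log₂(0.232) + 0.768·log₂(0.768)]
  = 0.48901 + 0.29247 = 0.7815 bits

H(Y|X) = Σ_x P(x)·H(Y|X=x):
  X=0: P(X=0) = 0.232, P(Y|X=0) = (69/232, 21/232, 16/29, 7/116) → H(Y|X=0) = 1.55182
  X=1: P(X=1) = 0.768, P(Y|X=1) = (119/256, 7/32, 55/384, 133/768) → H(Y|X=1) = 1.83302
H(Y|X) = 0.232·1.55182 + 0.768·1.83302 = 1.7678 bits

H(X,Y) = -Σ_{x,y} P(x,y) log₂ P(x,y). Per-cell terms -P(x,y)·log₂P(x,y):
  X=0: 0.26615, 0.11704, 0.37962, 0.08622
  X=1: 0.53050, 0.43234, 0.35029, 0.38710
Sum of the 8 terms: H(X,Y) = 2.5493 bits

Chain rule check:
  H(X) + H(Y|X) = 0.7815 + 1.7678 = 2.5493 bits
  H(X,Y) = 2.5493 bits
✓ Chain rule verified.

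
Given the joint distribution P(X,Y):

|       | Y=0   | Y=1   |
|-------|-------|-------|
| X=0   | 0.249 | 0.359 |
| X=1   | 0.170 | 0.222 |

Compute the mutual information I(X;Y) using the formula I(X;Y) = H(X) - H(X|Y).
0.0004 bits

I(X;Y) = H(X) - H(X|Y)

Marginal of X (row sums):
  P(X=0) = 0.249 + 0.359 = 0.608
  P(X=1) = 0.170 + 0.222 = 0.392
H(X) = -[0.608·log₂(0.608) + 0.392·log₂(0.392)]
  = 0.4365 + 0.5296 = 0.9661 bits

Marginal of Y (column sums):
  P(Y=0) = 0.249 + 0.170 = 0.419
  P(Y=1) = 0.359 + 0.222 = 0.581
H(X|Y) = Σ_y P(y)·H(X|Y=y):
  Y=0: P(Y=0) = 0.419, P(X|Y=0) = (249/419, 170/419) → H(X|Y=0) = 0.9742
  Y=1: P(Y=1) = 0.581, P(X|Y=1) = (359/581, 222/581) → H(X|Y=1) = 0.9595
H(X|Y) = 0.419·0.9742 + 0.581·0.9595 = 0.9657 bits

I(X;Y) = H(X) - H(X|Y) = 0.9661 - 0.9657 = 0.0004 bits

Cross-check via I(X;Y) = H(X) + H(Y) - H(X,Y): computing H(Y) from the column sums and H(X,Y) from the 4 cells in the same way gives H(Y) = 0.9810 bits and H(X,Y) = 1.9467 bits, so
I(X;Y) = 0.9661 + 0.9810 - 1.9467 = 0.0004 bits ✓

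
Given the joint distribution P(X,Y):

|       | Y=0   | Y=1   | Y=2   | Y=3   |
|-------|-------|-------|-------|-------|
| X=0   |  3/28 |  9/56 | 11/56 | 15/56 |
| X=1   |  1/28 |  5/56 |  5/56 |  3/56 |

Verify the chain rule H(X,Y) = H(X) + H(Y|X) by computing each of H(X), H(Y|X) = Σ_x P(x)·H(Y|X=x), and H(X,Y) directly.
H(X) = 0.8384 bits, H(Y|X) = 1.9213 bits, H(X,Y) = 2.7597 bits

Marginal of X (row sums):
  P(X=0) = 3/28 + 9/56 + 11/56 + 15/56 = 41/56
  P(X=1) = 1/28 + 5/56 + 5/56 + 3/56 = 15/56
H(X) = -[(41/56)·log₂(41/56) + (15/56)·log₂(15/56)]
  = 0.32932 + 0.50905 = 0.8384 bits

H(Y|X) = Σ_x P(x)·H(Y|X=x):
  X=0: P(X=0) = 41/56, P(Y|X=0) = (6/41, 9/41, 11/41, 15/41) → H(Y|X=0) = 1.92594
  X=1: P(X=1) = 15/56, P(Y|X=1) = (2/15, 1/3, 1/3, 1/5) → H(Y|X=1) = 1.90861
H(Y|X) = (41/56)·1.92594 + (15/56)·1.90861 = 1.9213 bits

H(X,Y) = -Σ_{x,y} P(x,y) log₂ P(x,y). Per-cell terms -P(x,y)·log₂P(x,y):
  X=0: 0.34526, 0.42387, 0.46120, 0.50905
  X=1: 0.17169, 0.31120, 0.31120, 0.22620
Sum of the 8 terms: H(X,Y) = 2.7597 bits

Chain rule check:
  H(X) + H(Y|X) = 0.8384 + 1.9213 = 2.7597 bits
  H(X,Y) = 2.7597 bits
✓ Chain rule verified.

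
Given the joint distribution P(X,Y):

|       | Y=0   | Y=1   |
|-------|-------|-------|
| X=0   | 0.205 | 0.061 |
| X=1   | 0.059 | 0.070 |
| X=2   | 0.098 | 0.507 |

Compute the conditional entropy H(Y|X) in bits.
0.7216 bits

H(Y|X) = H(X,Y) - H(X)

H(X,Y) = -Σ_{x,y} P(x,y) log₂ P(x,y). Per-cell terms -P(x,y)·log₂P(x,y):
  X=0: 0.468692, 0.246138
  X=1: 0.240905, 0.268555
  X=2: 0.328405, 0.496831
Sum of the 6 terms: H(X,Y) = 2.04953 bits

Marginal of X (row sums):
  P(X=0) = 0.205 + 0.061 = 0.266
  P(X=1) = 0.059 + 0.070 = 0.129
  P(X=2) = 0.098 + 0.507 = 0.605
H(X) = -[0.266·log₂(0.266) + 0.129·log₂(0.129) + 0.605·log₂(0.605)]
  = 0.508193 + 0.381138 + 0.438621 = 1.32795 bits

H(Y|X) = H(X,Y) - H(X) = 2.04953 - 1.32795 = 0.7216 bits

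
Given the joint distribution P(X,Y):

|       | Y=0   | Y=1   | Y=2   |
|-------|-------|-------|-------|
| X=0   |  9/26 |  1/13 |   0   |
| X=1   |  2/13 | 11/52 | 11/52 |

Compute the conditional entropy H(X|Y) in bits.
0.6866 bits

H(X|Y) = H(X,Y) - H(Y)

H(X,Y) = -Σ_{x,y} P(x,y) log₂ P(x,y). Per-cell terms -P(x,y)·log₂P(x,y):
  X=0: 0.52979, 0.28465, 0.00000
  X=1: 0.41545, 0.47406, 0.47406
  (cells with P = 0 contribute 0)
Sum of the 6 terms: H(X,Y) = 2.1780 bits

Marginal of Y (column sums):
  P(Y=0) = 9/26 + 2/13 = 1/2
  P(Y=1) = 1/13 + 11/52 = 15/52
  P(Y=2) = 0 + 11/52 = 11/52
H(Y) = -[(1/2)·log₂(1/2) + (15/52)·log₂(15/52) + (11/52)·log₂(11/52)]
  = 0.50000 + 0.51737 + 0.47406 = 1.4914 bits

H(X|Y) = H(X,Y) - H(Y) = 2.1780 - 1.4914 = 0.6866 bits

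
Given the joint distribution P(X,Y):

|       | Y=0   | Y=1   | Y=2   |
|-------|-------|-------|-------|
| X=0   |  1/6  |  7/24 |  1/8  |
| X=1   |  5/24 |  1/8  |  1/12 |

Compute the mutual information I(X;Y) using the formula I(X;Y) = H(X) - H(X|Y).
0.0387 bits

I(X;Y) = H(X) - H(X|Y)

Marginal of X (row sums):
  P(X=0) = 1/6 + 7/24 + 1/8 = 7/12
  P(X=1) = 5/24 + 1/8 + 1/12 = 5/12
H(X) = -[(7/12)·log₂(7/12) + (5/12)·log₂(5/12)]
  = 0.453604 + 0.526264 = 0.97987 bits

Marginal of Y (column sums):
  P(Y=0) = 1/6 + 5/24 = 3/8
  P(Y=1) = 7/24 + 1/8 = 5/12
  P(Y=2) = 1/8 + 1/12 = 5/24
H(X|Y) = Σ_y P(y)·H(X|Y=y):
  Y=0: P(Y=0) = 3/8, P(X|Y=0) = (4/9, 5/9) → H(X|Y=0) = 0.991076
  Y=1: P(Y=1) = 5/12, P(X|Y=1) = (7/10, 3/10) → H(X|Y=1) = 0.881291
  Y=2: P(Y=2) = 5/24, P(X|Y=2) = (3/5, 2/5) → H(X|Y=2) = 0.970951
H(X|Y) = (3/8)·0.991076 + (5/12)·0.881291 + (5/24)·0.970951 = 0.94114 bits

I(X;Y) = H(X) - H(X|Y) = 0.97987 - 0.94114 = 0.0387 bits

Cross-check via I(X;Y) = H(X) + H(Y) - H(X,Y): computing H(Y) from the column sums and H(X,Y) from the 6 cells in the same way gives H(Y) = 1.52837 bits and H(X,Y) = 2.46951 bits, so
I(X;Y) = 0.97987 + 1.52837 - 2.46951 = 0.0387 bits ✓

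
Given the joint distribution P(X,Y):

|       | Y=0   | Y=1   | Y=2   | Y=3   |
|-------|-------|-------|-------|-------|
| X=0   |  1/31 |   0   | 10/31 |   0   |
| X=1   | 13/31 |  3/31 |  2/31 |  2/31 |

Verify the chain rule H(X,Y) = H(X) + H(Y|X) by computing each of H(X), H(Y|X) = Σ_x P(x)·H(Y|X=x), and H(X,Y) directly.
H(X) = 0.9383 bits, H(Y|X) = 1.1101 bits, H(X,Y) = 2.0484 bits

Marginal of X (row sums):
  P(X=0) = 1/31 + 0 + 10/31 + 0 = 11/31
  P(X=1) = 13/31 + 3/31 + 2/31 + 2/31 = 20/31
H(X) = -[(11/31)·log₂(11/31) + (20/31)·log₂(20/31)]
  = 0.5304 + 0.4079 = 0.9383 bits

H(Y|X) = Σ_x P(x)·H(Y|X=x):
  X=0: P(X=0) = 11/31, P(Y|X=0) = (1/11, 0, 10/11, 0) → H(Y|X=0) = 0.4395
  X=1: P(X=1) = 20/31, P(Y|X=1) = (13/20, 3/20, 1/10, 1/10) → H(Y|X=1) = 1.4789
H(Y|X) = (11/31)·0.4395 + (20/31)·1.4789 = 1.1101 bits

H(X,Y) = -Σ_{x,y} P(x,y) log₂ P(x,y). Per-cell terms -P(x,y)·log₂P(x,y):
  X=0: 0.1598, 0.0000, 0.5265, 0.0000
  X=1: 0.5258, 0.3261, 0.2551, 0.2551
  (cells with P = 0 contribute 0)
Sum of the 8 terms: H(X,Y) = 2.0484 bits

Chain rule check:
  H(X) + H(Y|X) = 0.9383 + 1.1101 = 2.0484 bits
  H(X,Y) = 2.0484 bits
✓ Chain rule verified.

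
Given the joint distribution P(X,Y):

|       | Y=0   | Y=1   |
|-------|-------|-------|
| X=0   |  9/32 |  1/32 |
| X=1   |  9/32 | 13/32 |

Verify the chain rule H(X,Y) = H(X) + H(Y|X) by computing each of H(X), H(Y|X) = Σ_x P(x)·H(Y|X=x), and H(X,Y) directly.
H(X) = 0.8960 bits, H(Y|X) = 0.8176 bits, H(X,Y) = 1.7136 bits

Marginal of X (row sums):
  P(X=0) = 9/32 + 1/32 = 5/16
  P(X=1) = 9/32 + 13/32 = 11/16
H(X) = -[(5/16)·log₂(5/16) + (11/16)·log₂(11/16)]
  = 0.52440 + 0.37164 = 0.8960 bits

H(Y|X) = Σ_x P(x)·H(Y|X=x):
  X=0: P(X=0) = 5/16, P(Y|X=0) = (9/10, 1/10) → H(Y|X=0) = 0.46900
  X=1: P(X=1) = 11/16, P(Y|X=1) = (9/22, 13/22) → H(Y|X=1) = 0.97602
H(Y|X) = (5/16)·0.46900 + (11/16)·0.97602 = 0.8176 bits

H(X,Y) = -Σ_{x,y} P(x,y) log₂ P(x,y). Per-cell terms -P(x,y)·log₂P(x,y):
  X=0: 0.51471, 0.15625
  X=1: 0.51471, 0.52795
Sum of the 4 terms: H(X,Y) = 1.7136 bits

Chain rule check:
  H(X) + H(Y|X) = 0.8960 + 0.8176 = 1.7136 bits
  H(X,Y) = 1.7136 bits
✓ Chain rule verified.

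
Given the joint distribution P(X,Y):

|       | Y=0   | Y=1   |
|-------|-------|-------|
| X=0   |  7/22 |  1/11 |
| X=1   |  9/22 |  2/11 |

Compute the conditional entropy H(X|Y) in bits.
0.9695 bits

H(X|Y) = H(X,Y) - H(Y)

H(X,Y) = -Σ_{x,y} P(x,y) log₂ P(x,y). Per-cell terms -P(x,y)·log₂P(x,y):
  X=0: 0.52566, 0.31449
  X=1: 0.52753, 0.44717
Sum of the 4 terms: H(X,Y) = 1.81485 bits

Marginal of Y (column sums):
  P(Y=0) = 7/22 + 9/22 = 8/11
  P(Y=1) = 1/11 + 2/11 = 3/11
H(Y) = -[(8/11)·log₂(8/11) + (3/11)·log₂(3/11)]
  = 0.33413 + 0.51122 = 0.84535 bits

H(X|Y) = H(X,Y) - H(Y) = 1.81485 - 0.84535 = 0.9695 bits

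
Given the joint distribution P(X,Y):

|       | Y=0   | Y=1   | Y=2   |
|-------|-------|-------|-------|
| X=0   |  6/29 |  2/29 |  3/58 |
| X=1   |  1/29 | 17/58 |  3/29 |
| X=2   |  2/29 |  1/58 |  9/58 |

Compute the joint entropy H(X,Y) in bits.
2.7666 bits

H(X,Y) = -Σ_{x,y} P(x,y) log₂ P(x,y). Per-cell terms -P(x,y)·log₂P(x,y):
  X=0: 0.4703, 0.2661, 0.2210
  X=1: 0.1675, 0.5189, 0.3386
  X=2: 0.2661, 0.1010, 0.4171
Sum of the 9 terms: H(X,Y) = 2.7666 bits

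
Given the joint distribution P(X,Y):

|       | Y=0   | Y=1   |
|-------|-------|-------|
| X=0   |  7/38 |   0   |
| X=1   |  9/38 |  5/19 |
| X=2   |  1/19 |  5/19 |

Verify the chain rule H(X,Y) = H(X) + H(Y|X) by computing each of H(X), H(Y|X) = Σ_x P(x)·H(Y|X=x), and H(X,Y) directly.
H(X) = 1.4747 bits, H(Y|X) = 0.7043 bits, H(X,Y) = 2.1790 bits

Marginal of X (row sums):
  P(X=0) = 7/38 + 0 = 7/38
  P(X=1) = 9/38 + 5/19 = 1/2
  P(X=2) = 1/19 + 5/19 = 6/19
H(X) = -[(7/38)·log₂(7/38) + (1/2)·log₂(1/2) + (6/19)·log₂(6/19)]
  = 0.4496 + 0.5000 + 0.5251 = 1.4747 bits

H(Y|X) = Σ_x P(x)·H(Y|X=x):
  X=0: P(X=0) = 7/38, P(Y|X=0) = (1, 0) → H(Y|X=0) = 0.0000
  X=1: P(X=1) = 1/2, P(Y|X=1) = (9/19, 10/19) → H(Y|X=1) = 0.9980
  X=2: P(X=2) = 6/19, P(Y|X=2) = (1/6, 5/6) → H(Y|X=2) = 0.6500
H(Y|X) = (7/38)·0.0000 + (1/2)·0.9980 + (6/19)·0.6500 = 0.7043 bits

H(X,Y) = -Σ_{x,y} P(x,y) log₂ P(x,y). Per-cell terms -P(x,y)·log₂P(x,y):
  X=0: 0.4496, 0.0000
  X=1: 0.4922, 0.5068
  X=2: 0.2236, 0.5068
  (cells with P = 0 contribute 0)
Sum of the 6 terms: H(X,Y) = 2.1790 bits

Chain rule check:
  H(X) + H(Y|X) = 1.4747 + 0.7043 = 2.1790 bits
  H(X,Y) = 2.1790 bits
✓ Chain rule verified.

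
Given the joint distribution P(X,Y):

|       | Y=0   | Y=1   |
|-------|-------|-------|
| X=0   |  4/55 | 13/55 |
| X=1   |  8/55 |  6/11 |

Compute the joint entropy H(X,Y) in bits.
1.6484 bits

H(X,Y) = -Σ_{x,y} P(x,y) log₂ P(x,y). Per-cell terms -P(x,y)·log₂P(x,y):
  X=0: 0.27501, 0.49185
  X=1: 0.40456, 0.47698
Sum of the 4 terms: H(X,Y) = 1.6484 bits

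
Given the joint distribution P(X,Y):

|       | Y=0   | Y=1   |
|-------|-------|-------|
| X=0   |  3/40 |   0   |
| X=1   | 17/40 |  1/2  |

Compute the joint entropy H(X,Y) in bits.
1.3049 bits

H(X,Y) = -Σ_{x,y} P(x,y) log₂ P(x,y). Per-cell terms -P(x,y)·log₂P(x,y):
  X=0: 0.2803, 0.0000
  X=1: 0.5246, 0.5000
  (cells with P = 0 contribute 0)
Sum of the 4 terms: H(X,Y) = 1.3049 bits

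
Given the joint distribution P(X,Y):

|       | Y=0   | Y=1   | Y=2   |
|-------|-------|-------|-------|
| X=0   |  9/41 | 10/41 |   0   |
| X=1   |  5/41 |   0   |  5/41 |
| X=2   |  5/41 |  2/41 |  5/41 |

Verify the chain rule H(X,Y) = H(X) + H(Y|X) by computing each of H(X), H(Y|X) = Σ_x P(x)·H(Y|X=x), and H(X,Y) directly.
H(X) = 1.5295 bits, H(Y|X) = 1.1405 bits, H(X,Y) = 2.6701 bits

Marginal of X (row sums):
  P(X=0) = 9/41 + 10/41 + 0 = 19/41
  P(X=1) = 5/41 + 0 + 5/41 = 10/41
  P(X=2) = 5/41 + 2/41 + 5/41 = 12/41
H(X) = -[(19/41)·log₂(19/41) + (10/41)·log₂(10/41) + (12/41)·log₂(12/41)]
  = 0.51422 + 0.49649 + 0.51881 = 1.5295 bits

H(Y|X) = Σ_x P(x)·H(Y|X=x):
  X=0: P(X=0) = 19/41, P(Y|X=0) = (9/19, 10/19, 0) → H(Y|X=0) = 0.99800
  X=1: P(X=1) = 10/41, P(Y|X=1) = (1/2, 0, 1/2) → H(Y|X=1) = 1.00000
  X=2: P(X=2) = 12/41, P(Y|X=2) = (5/12, 1/6, 5/12) → H(Y|X=2) = 1.48336
H(Y|X) = (19/41)·0.99800 + (10/41)·1.00000 + (12/41)·1.48336 = 1.1405 bits

H(X,Y) = -Σ_{x,y} P(x,y) log₂ P(x,y). Per-cell terms -P(x,y)·log₂P(x,y):
  X=0: 0.48021, 0.49649, 0.00000
  X=1: 0.37020, 0.00000, 0.37020
  X=2: 0.37020, 0.21256, 0.37020
  (cells with P = 0 contribute 0)
Sum of the 9 terms: H(X,Y) = 2.6701 bits

Chain rule check:
  H(X) + H(Y|X) = 1.5295 + 1.1405 = 2.6700 bits
  H(X,Y) = 2.6701 bits
✓ Chain rule verified (Δ = 0.0001 is 4-dp rounding noise: each of the three values was rounded independently).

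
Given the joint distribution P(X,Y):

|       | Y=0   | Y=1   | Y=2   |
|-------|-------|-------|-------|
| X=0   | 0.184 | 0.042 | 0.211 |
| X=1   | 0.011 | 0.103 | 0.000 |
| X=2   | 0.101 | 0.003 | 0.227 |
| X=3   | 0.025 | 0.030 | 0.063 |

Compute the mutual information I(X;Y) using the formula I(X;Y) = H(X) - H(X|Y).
0.3345 bits

I(X;Y) = H(X) - H(X|Y)

Marginal of X (row sums):
  P(X=0) = 0.184 + 0.042 + 0.211 = 0.437
  P(X=1) = 0.011 + 0.103 + 0.000 = 0.114
  P(X=2) = 0.101 + 0.003 + 0.227 = 0.331
  P(X=3) = 0.025 + 0.030 + 0.063 = 0.118
H(X) = -[0.437·log₂(0.437) + 0.114·log₂(0.114) + 0.331·log₂(0.331) + 0.118·log₂(0.118)]
  = 0.5219 + 0.3571 + 0.5280 + 0.3638 = 1.7708 bits

Marginal of Y (column sums):
  P(Y=0) = 0.184 + 0.011 + 0.101 + 0.025 = 0.321
  P(Y=1) = 0.042 + 0.103 + 0.003 + 0.030 = 0.178
  P(Y=2) = 0.211 + 0.000 + 0.227 + 0.063 = 0.501
H(X|Y) = Σ_y P(y)·H(X|Y=y):
  Y=0: P(Y=0) = 0.321, P(X|Y=0) = (184/321, 11/321, 101/321, 25/321) → H(X|Y=0) = 1.4387
  Y=1: P(Y=1) = 0.178, P(X|Y=1) = (21/89, 103/178, 3/178, 15/89) → H(X|Y=1) = 1.4805
  Y=2: P(Y=2) = 0.501, P(X|Y=2) = (211/501, 0, 227/501, 21/167) → H(X|Y=2) = 1.4191
H(X|Y) = 0.321·1.4387 + 0.178·1.4805 + 0.501·1.4191 = 1.4363 bits

I(X;Y) = H(X) - H(X|Y) = 1.7708 - 1.4363 = 0.3345 bits

Cross-check via I(X;Y) = H(X) + H(Y) - H(X,Y): computing H(Y) from the column sums and H(X,Y) from the 12 cells in the same way gives H(Y) = 1.4690 bits and H(X,Y) = 2.9053 bits, so
I(X;Y) = 1.7708 + 1.4690 - 2.9053 = 0.3345 bits ✓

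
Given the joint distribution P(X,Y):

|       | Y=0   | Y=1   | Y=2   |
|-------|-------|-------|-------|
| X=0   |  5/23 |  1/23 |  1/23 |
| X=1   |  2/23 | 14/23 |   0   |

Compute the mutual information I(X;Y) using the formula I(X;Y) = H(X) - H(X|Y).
0.3934 bits

I(X;Y) = H(X) - H(X|Y)

Marginal of X (row sums):
  P(X=0) = 5/23 + 1/23 + 1/23 = 7/23
  P(X=1) = 2/23 + 14/23 + 0 = 16/23
H(X) = -[(7/23)·log₂(7/23) + (16/23)·log₂(16/23)]
  = 0.52232 + 0.36422 = 0.8865 bits

Marginal of Y (column sums):
  P(Y=0) = 5/23 + 2/23 = 7/23
  P(Y=1) = 1/23 + 14/23 = 15/23
  P(Y=2) = 1/23 + 0 = 1/23
H(X|Y) = Σ_y P(y)·H(X|Y=y):
  Y=0: P(Y=0) = 7/23, P(X|Y=0) = (5/7, 2/7) → H(X|Y=0) = 0.86312
  Y=1: P(Y=1) = 15/23, P(X|Y=1) = (1/15, 14/15) → H(X|Y=1) = 0.35336
  Y=2: P(Y=2) = 1/23, P(X|Y=2) = (1, 0) → H(X|Y=2) = 0.00000
H(X|Y) = (7/23)·0.86312 + (15/23)·0.35336 + (1/23)·0.00000 = 0.4931 bits

I(X;Y) = H(X) - H(X|Y) = 0.8865 - 0.4931 = 0.3934 bits

Cross-check via I(X;Y) = H(X) + H(Y) - H(X,Y): computing H(Y) from the column sums and H(X,Y) from the 6 cells in the same way gives H(Y) = 1.1212 bits and H(X,Y) = 1.6143 bits, so
I(X;Y) = 0.8865 + 1.1212 - 1.6143 = 0.3934 bits ✓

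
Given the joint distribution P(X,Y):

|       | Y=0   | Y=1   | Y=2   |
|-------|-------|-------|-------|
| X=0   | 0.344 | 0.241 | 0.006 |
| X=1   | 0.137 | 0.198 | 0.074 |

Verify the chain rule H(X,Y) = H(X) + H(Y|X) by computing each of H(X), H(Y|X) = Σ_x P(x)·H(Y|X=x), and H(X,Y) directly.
H(X) = 0.9760 bits, H(Y|X) = 1.2261 bits, H(X,Y) = 2.2021 bits

Marginal of X (row sums):
  P(X=0) = 0.344 + 0.241 + 0.006 = 0.591
  P(X=1) = 0.137 + 0.198 + 0.074 = 0.409
H(X) = -[0.591·log₂(0.591) + 0.409·log₂(0.409)]
  = 0.44843 + 0.52754 = 0.9760 bits

H(Y|X) = Σ_x P(x)·H(Y|X=x):
  X=0: P(X=0) = 0.591, P(Y|X=0) = (344/591, 241/591, 2/197) → H(Y|X=0) = 1.04940
  X=1: P(X=1) = 0.409, P(Y|X=1) = (137/409, 198/409, 74/409) → H(Y|X=1) = 1.48148
H(Y|X) = 0.591·1.04940 + 0.409·1.48148 = 1.2261 bits

H(X,Y) = -Σ_{x,y} P(x,y) log₂ P(x,y). Per-cell terms -P(x,y)·log₂P(x,y):
  X=0: 0.52959, 0.49475, 0.04428
  X=1: 0.39288, 0.46261, 0.27797
Sum of the 6 terms: H(X,Y) = 2.2021 bits

Chain rule check:
  H(X) + H(Y|X) = 0.9760 + 1.2261 = 2.2021 bits
  H(X,Y) = 2.2021 bits
✓ Chain rule verified.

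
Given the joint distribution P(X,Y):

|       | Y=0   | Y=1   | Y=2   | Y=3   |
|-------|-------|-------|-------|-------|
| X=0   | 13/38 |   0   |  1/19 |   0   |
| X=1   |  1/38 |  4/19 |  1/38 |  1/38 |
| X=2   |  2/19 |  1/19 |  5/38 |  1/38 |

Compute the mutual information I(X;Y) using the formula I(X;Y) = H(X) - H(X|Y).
0.5574 bits

I(X;Y) = H(X) - H(X|Y)

Marginal of X (row sums):
  P(X=0) = 13/38 + 0 + 1/19 + 0 = 15/38
  P(X=1) = 1/38 + 4/19 + 1/38 + 1/38 = 11/38
  P(X=2) = 2/19 + 1/19 + 5/38 + 1/38 = 6/19
H(X) = -[(15/38)·log₂(15/38) + (11/38)·log₂(11/38) + (6/19)·log₂(6/19)]
  = 0.5294 + 0.5177 + 0.5251 = 1.5722 bits

Marginal of Y (column sums):
  P(Y=0) = 13/38 + 1/38 + 2/19 = 9/19
  P(Y=1) = 0 + 4/19 + 1/19 = 5/19
  P(Y=2) = 1/19 + 1/38 + 5/38 = 4/19
  P(Y=3) = 0 + 1/38 + 1/38 = 1/19
H(X|Y) = Σ_y P(y)·H(X|Y=y):
  Y=0: P(Y=0) = 9/19, P(X|Y=0) = (13/18, 1/18, 2/9) → H(X|Y=0) = 1.0529
  Y=1: P(Y=1) = 5/19, P(X|Y=1) = (0, 4/5, 1/5) → H(X|Y=1) = 0.7219
  Y=2: P(Y=2) = 4/19, P(X|Y=2) = (1/4, 1/8, 5/8) → H(X|Y=2) = 1.2988
  Y=3: P(Y=3) = 1/19, P(X|Y=3) = (0, 1/2, 1/2) → H(X|Y=3) = 1.0000
H(X|Y) = (9/19)·1.0529 + (5/19)·0.7219 + (4/19)·1.2988 + (1/19)·1.0000 = 1.0148 bits

I(X;Y) = H(X) - H(X|Y) = 1.5722 - 1.0148 = 0.5574 bits

Cross-check via I(X;Y) = H(X) + H(Y) - H(X,Y): computing H(Y) from the column sums and H(X,Y) from the 12 cells in the same way gives H(Y) = 1.7143 bits and H(X,Y) = 2.7291 bits, so
I(X;Y) = 1.5722 + 1.7143 - 2.7291 = 0.5574 bits ✓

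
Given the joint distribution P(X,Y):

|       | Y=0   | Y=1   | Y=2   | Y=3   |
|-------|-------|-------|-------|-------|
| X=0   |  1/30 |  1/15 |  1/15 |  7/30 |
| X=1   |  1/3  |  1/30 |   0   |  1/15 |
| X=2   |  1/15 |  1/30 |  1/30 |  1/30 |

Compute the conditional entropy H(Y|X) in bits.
1.3955 bits

H(Y|X) = H(X,Y) - H(X)

H(X,Y) = -Σ_{x,y} P(x,y) log₂ P(x,y). Per-cell terms -P(x,y)·log₂P(x,y):
  X=0: 0.1635630, 0.2604594, 0.2604594, 0.4898917
  X=1: 0.5283208, 0.1635630, 0.0000000, 0.2604594
  X=2: 0.2604594, 0.1635630, 0.1635630, 0.1635630
  (cells with P = 0 contribute 0)
Sum of the 12 terms: H(X,Y) = 2.877865 bits

Marginal of X (row sums):
  P(X=0) = 1/30 + 1/15 + 1/15 + 7/30 = 2/5
  P(X=1) = 1/3 + 1/30 + 0 + 1/15 = 13/30
  P(X=2) = 1/15 + 1/30 + 1/30 + 1/30 = 1/6
H(X) = -[(2/5)·log₂(2/5) + (13/30)·log₂(13/30) + (1/6)·log₂(1/6)]
  = 0.5287712 + 0.5227954 + 0.4308271 = 1.482394 bits

H(Y|X) = H(X,Y) - H(X) = 2.877865 - 1.482394 = 1.3955 bits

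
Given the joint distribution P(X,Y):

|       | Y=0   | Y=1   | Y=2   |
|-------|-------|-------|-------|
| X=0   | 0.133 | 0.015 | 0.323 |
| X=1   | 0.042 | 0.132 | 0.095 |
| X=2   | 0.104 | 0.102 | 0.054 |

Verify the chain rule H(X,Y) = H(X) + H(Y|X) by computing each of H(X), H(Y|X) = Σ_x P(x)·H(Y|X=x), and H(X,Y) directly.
H(X) = 1.5265 bits, H(Y|X) = 1.2814 bits, H(X,Y) = 2.8078 bits

Marginal of X (row sums):
  P(X=0) = 0.133 + 0.015 + 0.323 = 0.471
  P(X=1) = 0.042 + 0.132 + 0.095 = 0.269
  P(X=2) = 0.104 + 0.102 + 0.054 = 0.260
H(X) = -[0.471·log₂(0.471) + 0.269·log₂(0.269) + 0.260·log₂(0.260)]
  = 0.5116 + 0.5096 + 0.5053 = 1.5265 bits

H(Y|X) = Σ_x P(x)·H(Y|X=x):
  X=0: P(X=0) = 0.471, P(Y|X=0) = (133/471, 5/157, 323/471) → H(Y|X=0) = 1.0467
  X=1: P(X=1) = 0.269, P(Y|X=1) = (42/269, 132/269, 95/269) → H(Y|X=1) = 1.4526
  X=2: P(X=2) = 0.260, P(Y|X=2) = (2/5, 51/130, 27/130) → H(Y|X=2) = 1.5293
H(Y|X) = 0.471·1.0467 + 0.269·1.4526 + 0.260·1.5293 = 1.2814 bits

H(X,Y) = -Σ_{x,y} P(x,y) log₂ P(x,y). Per-cell terms -P(x,y)·log₂P(x,y):
  X=0: 0.3871, 0.0909, 0.5266
  X=1: 0.1921, 0.3856, 0.3226
  X=2: 0.3396, 0.3359, 0.2274
Sum of the 9 terms: H(X,Y) = 2.8078 bits

Chain rule check:
  H(X) + H(Y|X) = 1.5265 + 1.2814 = 2.8079 bits
  H(X,Y) = 2.8078 bits
✓ Chain rule verified (Δ = 0.0001 is 4-dp rounding noise: each of the three values was rounded independently).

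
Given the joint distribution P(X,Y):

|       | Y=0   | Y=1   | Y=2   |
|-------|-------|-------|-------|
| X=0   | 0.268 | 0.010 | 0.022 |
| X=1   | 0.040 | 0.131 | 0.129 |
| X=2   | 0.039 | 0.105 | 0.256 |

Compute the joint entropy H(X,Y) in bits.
2.6749 bits

H(X,Y) = -Σ_{x,y} P(x,y) log₂ P(x,y). Per-cell terms -P(x,y)·log₂P(x,y):
  X=0: 0.50912, 0.06644, 0.12114
  X=1: 0.18575, 0.38414, 0.38114
  X=2: 0.18253, 0.34141, 0.50324
Sum of the 9 terms: H(X,Y) = 2.6749 bits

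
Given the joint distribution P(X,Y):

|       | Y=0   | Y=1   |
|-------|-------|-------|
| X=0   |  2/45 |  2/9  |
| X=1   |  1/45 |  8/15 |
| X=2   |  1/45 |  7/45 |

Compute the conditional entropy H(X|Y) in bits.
1.3944 bits

H(X|Y) = H(X,Y) - H(Y)

H(X,Y) = -Σ_{x,y} P(x,y) log₂ P(x,y). Per-cell terms -P(x,y)·log₂P(x,y):
  X=0: 0.19964, 0.48221
  X=1: 0.12204, 0.48367
  X=2: 0.12204, 0.41759
Sum of the 6 terms: H(X,Y) = 1.82719 bits

Marginal of Y (column sums):
  P(Y=0) = 2/45 + 1/45 + 1/45 = 4/45
  P(Y=1) = 2/9 + 8/15 + 7/45 = 41/45
H(Y) = -[(4/45)·log₂(4/45) + (41/45)·log₂(41/45)]
  = 0.31039 + 0.12236 = 0.43275 bits

H(X|Y) = H(X,Y) - H(Y) = 1.82719 - 0.43275 = 1.3944 bits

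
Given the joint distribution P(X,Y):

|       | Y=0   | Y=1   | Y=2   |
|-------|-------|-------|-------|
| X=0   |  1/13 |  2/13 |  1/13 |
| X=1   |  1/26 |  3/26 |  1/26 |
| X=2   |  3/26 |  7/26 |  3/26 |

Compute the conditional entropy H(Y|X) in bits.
1.4538 bits

H(Y|X) = H(X,Y) - H(X)

H(X,Y) = -Σ_{x,y} P(x,y) log₂ P(x,y). Per-cell terms -P(x,y)·log₂P(x,y):
  X=0: 0.284649, 0.415452, 0.284649
  X=1: 0.180786, 0.359478, 0.180786
  X=2: 0.359478, 0.509677, 0.359478
Sum of the 9 terms: H(X,Y) = 2.93443 bits

Marginal of X (row sums):
  P(X=0) = 1/13 + 2/13 + 1/13 = 4/13
  P(X=1) = 1/26 + 3/26 + 1/26 = 5/26
  P(X=2) = 3/26 + 7/26 + 3/26 = 1/2
H(X) = -[(4/13)·log₂(4/13) + (5/26)·log₂(5/26) + (1/2)·log₂(1/2)]
  = 0.523212 + 0.457406 + 0.500000 = 1.48062 bits

H(Y|X) = H(X,Y) - H(X) = 2.93443 - 1.48062 = 1.4538 bits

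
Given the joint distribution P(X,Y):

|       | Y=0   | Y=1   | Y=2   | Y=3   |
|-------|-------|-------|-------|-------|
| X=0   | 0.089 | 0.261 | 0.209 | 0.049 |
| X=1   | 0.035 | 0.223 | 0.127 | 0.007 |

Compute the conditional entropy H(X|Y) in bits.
0.9402 bits

H(X|Y) = H(X,Y) - H(Y)

H(X,Y) = -Σ_{x,y} P(x,y) log₂ P(x,y). Per-cell terms -P(x,y)·log₂P(x,y):
  X=0: 0.3106, 0.5058, 0.4720, 0.2132
  X=1: 0.1693, 0.4828, 0.3781, 0.0501
Sum of the 8 terms: H(X,Y) = 2.5819 bits

Marginal of Y (column sums):
  P(Y=0) = 0.089 + 0.035 = 0.124
  P(Y=1) = 0.261 + 0.223 = 0.484
  P(Y=2) = 0.209 + 0.127 = 0.336
  P(Y=3) = 0.049 + 0.007 = 0.056
H(Y) = -[0.124·log₂(0.124) + 0.484·log₂(0.484) + 0.336·log₂(0.336) + 0.056·log₂(0.056)]
  = 0.3734 + 0.5067 + 0.5287 + 0.2329 = 1.6417 bits

H(X|Y) = H(X,Y) - H(Y) = 2.5819 - 1.6417 = 0.9402 bits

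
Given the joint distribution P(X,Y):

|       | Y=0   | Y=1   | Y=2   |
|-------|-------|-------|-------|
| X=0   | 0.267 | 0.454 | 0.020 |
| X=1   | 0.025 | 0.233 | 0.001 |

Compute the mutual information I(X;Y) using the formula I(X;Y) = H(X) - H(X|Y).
0.0615 bits

I(X;Y) = H(X) - H(X|Y)

Marginal of X (row sums):
  P(X=0) = 0.267 + 0.454 + 0.020 = 0.741
  P(X=1) = 0.025 + 0.233 + 0.001 = 0.259
H(X) = -[0.741·log₂(0.741) + 0.259·log₂(0.259)]
  = 0.3204 + 0.5048 = 0.8252 bits

Marginal of Y (column sums):
  P(Y=0) = 0.267 + 0.025 = 0.292
  P(Y=1) = 0.454 + 0.233 = 0.687
  P(Y=2) = 0.020 + 0.001 = 0.021
H(X|Y) = Σ_y P(y)·H(X|Y=y):
  Y=0: P(Y=0) = 0.292, P(X|Y=0) = (267/292, 25/292) → H(X|Y=0) = 0.4217
  Y=1: P(Y=1) = 0.687, P(X|Y=1) = (454/687, 233/687) → H(X|Y=1) = 0.9240
  Y=2: P(Y=2) = 0.021, P(X|Y=2) = (20/21, 1/21) → H(X|Y=2) = 0.2762
H(X|Y) = 0.292·0.4217 + 0.687·0.9240 + 0.021·0.2762 = 0.7637 bits

I(X;Y) = H(X) - H(X|Y) = 0.8252 - 0.7637 = 0.0615 bits

Cross-check via I(X;Y) = H(X) + H(Y) - H(X,Y): computing H(Y) from the column sums and H(X,Y) from the 6 cells in the same way gives H(Y) = 1.0077 bits and H(X,Y) = 1.7714 bits, so
I(X;Y) = 0.8252 + 1.0077 - 1.7714 = 0.0615 bits ✓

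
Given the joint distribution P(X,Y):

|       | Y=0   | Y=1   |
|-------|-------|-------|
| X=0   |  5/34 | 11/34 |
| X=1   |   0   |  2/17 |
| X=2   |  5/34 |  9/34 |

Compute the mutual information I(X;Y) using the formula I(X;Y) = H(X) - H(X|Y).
0.0651 bits

I(X;Y) = H(X) - H(X|Y)

Marginal of X (row sums):
  P(X=0) = 5/34 + 11/34 = 8/17
  P(X=1) = 0 + 2/17 = 2/17
  P(X=2) = 5/34 + 9/34 = 7/17
H(X) = -[(8/17)·log₂(8/17) + (2/17)·log₂(2/17) + (7/17)·log₂(7/17)]
  = 0.51175 + 0.36323 + 0.52710 = 1.40208 bits

Marginal of Y (column sums):
  P(Y=0) = 5/34 + 0 + 5/34 = 5/17
  P(Y=1) = 11/34 + 2/17 + 9/34 = 12/17
H(X|Y) = Σ_y P(y)·H(X|Y=y):
  Y=0: P(Y=0) = 5/17, P(X|Y=0) = (1/2, 0, 1/2) → H(X|Y=0) = 1.00000
  Y=1: P(Y=1) = 12/17, P(X|Y=1) = (11/24, 1/6, 3/8) → H(X|Y=1) = 1.47733
H(X|Y) = (5/17)·1.00000 + (12/17)·1.47733 = 1.33694 bits

I(X;Y) = H(X) - H(X|Y) = 1.40208 - 1.33694 = 0.0651 bits

Cross-check via I(X;Y) = H(X) + H(Y) - H(X,Y): computing H(Y) from the column sums and H(X,Y) from the 6 cells in the same way gives H(Y) = 0.87398 bits and H(X,Y) = 2.21092 bits, so
I(X;Y) = 1.40208 + 0.87398 - 2.21092 = 0.0651 bits ✓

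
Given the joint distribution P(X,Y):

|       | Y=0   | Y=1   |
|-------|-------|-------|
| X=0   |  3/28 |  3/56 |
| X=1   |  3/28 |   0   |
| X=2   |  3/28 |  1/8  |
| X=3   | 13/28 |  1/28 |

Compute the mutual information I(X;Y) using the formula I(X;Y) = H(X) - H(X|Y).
0.1852 bits

I(X;Y) = H(X) - H(X|Y)

Marginal of X (row sums):
  P(X=0) = 3/28 + 3/56 = 9/56
  P(X=1) = 3/28 + 0 = 3/28
  P(X=2) = 3/28 + 1/8 = 13/56
  P(X=3) = 13/28 + 1/28 = 1/2
H(X) = -[(9/56)·log₂(9/56) + (3/28)·log₂(3/28) + (13/56)·log₂(13/56) + (1/2)·log₂(1/2)]
  = 0.42387 + 0.34526 + 0.48911 + 0.50000 = 1.7582 bits

Marginal of Y (column sums):
  P(Y=0) = 3/28 + 3/28 + 3/28 + 13/28 = 11/14
  P(Y=1) = 3/56 + 0 + 1/8 + 1/28 = 3/14
H(X|Y) = Σ_y P(y)·H(X|Y=y):
  Y=0: P(Y=0) = 11/14, P(X|Y=0) = (3/22, 3/22, 3/22, 13/22) → H(X|Y=0) = 1.62441
  Y=1: P(Y=1) = 3/14, P(X|Y=1) = (1/4, 0, 7/12, 1/6) → H(X|Y=1) = 1.38443
H(X|Y) = (11/14)·1.62441 + (3/14)·1.38443 = 1.5730 bits

I(X;Y) = H(X) - H(X|Y) = 1.7582 - 1.5730 = 0.1852 bits

Cross-check via I(X;Y) = H(X) + H(Y) - H(X,Y): computing H(Y) from the column sums and H(X,Y) from the 8 cells in the same way gives H(Y) = 0.7496 bits and H(X,Y) = 2.3226 bits, so
I(X;Y) = 1.7582 + 0.7496 - 2.3226 = 0.1852 bits ✓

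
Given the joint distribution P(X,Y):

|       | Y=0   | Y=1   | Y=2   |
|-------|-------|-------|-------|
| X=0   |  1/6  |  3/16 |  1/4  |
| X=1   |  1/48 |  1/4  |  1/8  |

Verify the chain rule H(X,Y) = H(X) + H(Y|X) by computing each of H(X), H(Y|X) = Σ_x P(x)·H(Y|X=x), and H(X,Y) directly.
H(X) = 0.9685 bits, H(Y|X) = 1.4065 bits, H(X,Y) = 2.3750 bits

Marginal of X (row sums):
  P(X=0) = 1/6 + 3/16 + 1/4 = 29/48
  P(X=1) = 1/48 + 1/4 + 1/8 = 19/48
H(X) = -[(29/48)·log₂(29/48) + (19/48)·log₂(19/48)]
  = 0.43922 + 0.52924 = 0.9685 bits

H(Y|X) = Σ_x P(x)·H(Y|X=x):
  X=0: P(X=0) = 29/48, P(Y|X=0) = (8/29, 9/29, 12/29) → H(Y|X=0) = 1.56319
  X=1: P(X=1) = 19/48, P(Y|X=1) = (1/19, 12/19, 6/19) → H(Y|X=1) = 1.16744
H(Y|X) = (29/48)·1.56319 + (19/48)·1.16744 = 1.4065 bits

H(X,Y) = -Σ_{x,y} P(x,y) log₂ P(x,y). Per-cell terms -P(x,y)·log₂P(x,y):
  X=0: 0.43083, 0.45282, 0.50000
  X=1: 0.11635, 0.50000, 0.37500
Sum of the 6 terms: H(X,Y) = 2.3750 bits

Chain rule check:
  H(X) + H(Y|X) = 0.9685 + 1.4065 = 2.3750 bits
  H(X,Y) = 2.3750 bits
✓ Chain rule verified.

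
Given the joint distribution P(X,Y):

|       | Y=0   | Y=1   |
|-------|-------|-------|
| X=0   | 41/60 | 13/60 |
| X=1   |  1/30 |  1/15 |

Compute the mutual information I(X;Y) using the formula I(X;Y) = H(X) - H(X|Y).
0.0515 bits

I(X;Y) = H(X) - H(X|Y)

Marginal of X (row sums):
  P(X=0) = 41/60 + 13/60 = 9/10
  P(X=1) = 1/30 + 1/15 = 1/10
H(X) = -[(9/10)·log₂(9/10) + (1/10)·log₂(1/10)]
  = 0.1368 + 0.3322 = 0.4690 bits

Marginal of Y (column sums):
  P(Y=0) = 41/60 + 1/30 = 43/60
  P(Y=1) = 13/60 + 1/15 = 17/60
H(X|Y) = Σ_y P(y)·H(X|Y=y):
  Y=0: P(Y=0) = 43/60, P(X|Y=0) = (41/43, 2/43) → H(X|Y=0) = 0.2714
  Y=1: P(Y=1) = 17/60, P(X|Y=1) = (13/17, 4/17) → H(X|Y=1) = 0.7871
H(X|Y) = (43/60)·0.2714 + (17/60)·0.7871 = 0.4175 bits

I(X;Y) = H(X) - H(X|Y) = 0.4690 - 0.4175 = 0.0515 bits

Cross-check via I(X;Y) = H(X) + H(Y) - H(X,Y): computing H(Y) from the column sums and H(X,Y) from the 4 cells in the same way gives H(Y) = 0.8600 bits and H(X,Y) = 1.2775 bits, so
I(X;Y) = 0.4690 + 0.8600 - 1.2775 = 0.0515 bits ✓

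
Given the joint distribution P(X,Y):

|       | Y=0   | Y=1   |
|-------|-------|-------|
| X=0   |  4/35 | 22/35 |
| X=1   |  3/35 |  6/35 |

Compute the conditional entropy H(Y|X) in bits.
0.6962 bits

H(Y|X) = H(X,Y) - H(X)

H(X,Y) = -Σ_{x,y} P(x,y) log₂ P(x,y). Per-cell terms -P(x,y)·log₂P(x,y):
  X=0: 0.3576, 0.4210
  X=1: 0.3038, 0.4362
Sum of the 4 terms: H(X,Y) = 1.5186 bits

Marginal of X (row sums):
  P(X=0) = 4/35 + 22/35 = 26/35
  P(X=1) = 3/35 + 6/35 = 9/35
H(X) = -[(26/35)·log₂(26/35) + (9/35)·log₂(9/35)]
  = 0.3186 + 0.5038 = 0.8224 bits

H(Y|X) = H(X,Y) - H(X) = 1.5186 - 0.8224 = 0.6962 bits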